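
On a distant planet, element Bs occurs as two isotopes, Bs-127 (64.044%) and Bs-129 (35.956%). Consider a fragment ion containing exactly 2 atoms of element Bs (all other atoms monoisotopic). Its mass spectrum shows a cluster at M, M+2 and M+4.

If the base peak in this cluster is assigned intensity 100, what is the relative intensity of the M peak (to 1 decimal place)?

89.1

Binomial terms of (0.64044 + 0.35956)^2: M 0.4102, M+2 0.4606, M+4 0.1293 → M+2 is the base peak.
P(M+2) = C(2,1) × 0.64044^1 × 0.35956^1 = 2 × 0.64044 × 0.35956 = 0.460553 (base)
P(M) = C(2,0) × 0.64044^2 × 0.35956^0 = 1 × 0.41016339 × 1.0000 = 0.410163
Relative intensity = 0.410163 / 0.460553 × 100 = 89.1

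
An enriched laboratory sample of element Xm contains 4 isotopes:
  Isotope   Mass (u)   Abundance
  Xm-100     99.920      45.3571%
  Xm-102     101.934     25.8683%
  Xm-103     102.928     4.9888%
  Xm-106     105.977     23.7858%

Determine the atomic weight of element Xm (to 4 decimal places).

Weight each isotope mass by its fractional abundance: 0.453571 × 99.920 + 0.258683 × 101.934 + 0.049888 × 102.928 + 0.237858 × 105.977
= 45.32081 + 26.36859 + 5.13487 + 25.20748 = 102.03175 u

102.0318 u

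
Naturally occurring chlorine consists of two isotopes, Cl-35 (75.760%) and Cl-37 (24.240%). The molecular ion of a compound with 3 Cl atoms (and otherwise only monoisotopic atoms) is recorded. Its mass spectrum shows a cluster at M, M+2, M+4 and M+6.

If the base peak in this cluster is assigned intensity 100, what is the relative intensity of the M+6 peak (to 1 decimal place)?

3.3

(0.75760 + 0.24240)^3 gives M 0.4348, M+2 0.4174, M+4 0.1335, M+6 0.0142; the largest is M.
P(M) = C(3,0) × 0.75760^3 × 0.24240^0 = 1 × 0.4348304 × 1.0000 = 0.434830 (base)
P(M+6) = C(3,3) × 0.75760^0 × 0.24240^3 = 1 × 1.0000 × 0.01424288 = 0.014243
Relative intensity = 0.014243 / 0.434830 × 100 = 3.3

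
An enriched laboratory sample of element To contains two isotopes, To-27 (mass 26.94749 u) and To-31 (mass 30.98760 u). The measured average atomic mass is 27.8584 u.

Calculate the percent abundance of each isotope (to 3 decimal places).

To-27: 77.453%, To-31: 22.547%

With x = fraction of To-27 (so To-31 is 1 − x):
26.94749·x + 30.98760·(1 − x) = 27.8584
(26.94749 − 30.98760)·x = 27.8584 − 30.98760
x = -3.12920 / -4.04011 = 0.77453 → 77.453% To-27, 22.547% To-31.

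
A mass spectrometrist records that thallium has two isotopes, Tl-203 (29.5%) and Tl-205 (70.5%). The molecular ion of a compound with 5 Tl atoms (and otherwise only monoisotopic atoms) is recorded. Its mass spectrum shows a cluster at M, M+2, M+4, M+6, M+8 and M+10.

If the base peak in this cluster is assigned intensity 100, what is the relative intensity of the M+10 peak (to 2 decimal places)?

47.80

(0.295 + 0.705)^5 gives M 0.0022, M+2 0.0267, M+4 0.1276, M+6 0.3049, M+8 0.3644, M+10 0.1742; the largest is M+8.
P(M+8) = C(5,4) × 0.295^1 × 0.705^4 = 5 × 0.2950 × 0.24703385 = 0.364375 (base)
P(M+10) = C(5,5) × 0.295^0 × 0.705^5 = 1 × 1.0000 × 0.17415886 = 0.174159
Relative intensity = 0.174159 / 0.364375 × 100 = 47.80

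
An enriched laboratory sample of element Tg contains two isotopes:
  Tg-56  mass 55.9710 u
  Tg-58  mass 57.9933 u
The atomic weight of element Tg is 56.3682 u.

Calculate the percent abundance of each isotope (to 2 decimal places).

With x = fraction of Tg-56 (so Tg-58 is 1 − x):
55.9710·x + 57.9933·(1 − x) = 56.3682
(55.9710 − 57.9933)·x = 56.3682 − 57.9933
x = -1.6251 / -2.0223 = 0.80359 → 80.36% Tg-56, 19.64% Tg-58.

Tg-56: 80.36%, Tg-58: 19.64%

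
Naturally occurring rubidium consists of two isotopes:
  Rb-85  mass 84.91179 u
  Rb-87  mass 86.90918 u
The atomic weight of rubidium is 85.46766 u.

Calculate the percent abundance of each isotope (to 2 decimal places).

With x = fraction of Rb-85 (so Rb-87 is 1 − x):
84.91179·x + 86.90918·(1 − x) = 85.46766
(84.91179 − 86.90918)·x = 85.46766 − 86.90918
x = -1.44152 / -1.99739 = 0.72170 → 72.17% Rb-85, 27.83% Rb-87.

Rb-85: 72.17%, Rb-87: 27.83%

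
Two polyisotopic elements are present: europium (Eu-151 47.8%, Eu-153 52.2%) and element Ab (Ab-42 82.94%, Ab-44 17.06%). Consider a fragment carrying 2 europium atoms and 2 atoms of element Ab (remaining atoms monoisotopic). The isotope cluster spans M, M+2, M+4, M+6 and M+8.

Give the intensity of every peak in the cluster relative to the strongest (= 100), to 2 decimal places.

Europium pattern (n=2): 0.228484 : 0.499032 : 0.272484
Element Ab pattern (n=2): 0.68790436 : 0.28299128 : 0.02910436
Convolve the two distributions (both contribute in 2-u steps):
  M: 0.228484×0.68790436 = 0.157175
  M+2: 0.228484×0.28299128 + 0.499032×0.68790436 = 0.407945
  M+4: 0.228484×0.02910436 + 0.499032×0.28299128 + 0.272484×0.68790436 = 0.335315
  M+6: 0.499032×0.02910436 + 0.272484×0.28299128 = 0.091635
  M+8: 0.272484×0.02910436 = 0.007930
Scale to base peak (0.407945) = 100: 38.53 : 100.00 : 82.20 : 22.46 : 1.94

38.53 : 100.00 : 82.20 : 22.46 : 1.94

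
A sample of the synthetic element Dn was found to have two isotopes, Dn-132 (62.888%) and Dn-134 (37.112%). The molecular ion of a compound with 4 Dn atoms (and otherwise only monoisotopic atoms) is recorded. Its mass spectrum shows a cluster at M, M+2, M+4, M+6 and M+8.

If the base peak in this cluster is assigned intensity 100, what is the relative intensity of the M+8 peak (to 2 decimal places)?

Term probabilities: M 0.1564, M+2 0.3692, M+4 0.3268, M+6 0.1286, M+8 0.0190. Base peak = M+2.
P(M+2) = C(4,1) × 0.62888^3 × 0.37112^1 = 4 × 0.24871579 × 0.37112 = 0.369214 (base)
P(M+8) = C(4,4) × 0.62888^0 × 0.37112^4 = 1 × 1.0000 × 0.01896957 = 0.018970
Relative intensity = 0.018970 / 0.369214 × 100 = 5.14

5.14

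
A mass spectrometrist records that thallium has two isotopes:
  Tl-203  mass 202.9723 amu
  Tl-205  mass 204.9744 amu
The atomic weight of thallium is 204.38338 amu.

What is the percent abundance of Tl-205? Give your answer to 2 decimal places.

Writing the weighted mean with unknown fraction x of Tl-203:
202.9723·x + 204.9744·(1 − x) = 204.38338
(202.9723 − 204.9744)·x = 204.38338 − 204.9744
x = -0.59102 / -2.0021 = 0.29520 → 29.52% Tl-203, 70.48% Tl-205.

70.48%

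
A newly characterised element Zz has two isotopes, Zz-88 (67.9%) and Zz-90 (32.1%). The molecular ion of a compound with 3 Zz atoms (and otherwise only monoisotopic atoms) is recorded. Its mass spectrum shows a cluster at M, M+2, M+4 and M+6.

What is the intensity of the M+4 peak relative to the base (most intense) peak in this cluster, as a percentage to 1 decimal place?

Term probabilities: M 0.3130, M+2 0.4440, M+4 0.2099, M+6 0.0331. Base peak = M+2.
P(M+2) = C(3,1) × 0.679^2 × 0.321^1 = 3 × 0.461041 × 0.3210 = 0.443982 (base)
P(M+4) = C(3,2) × 0.679^1 × 0.321^2 = 3 × 0.6790 × 0.103041 = 0.209895
Relative intensity = 0.209895 / 0.443982 × 100 = 47.3

47.3%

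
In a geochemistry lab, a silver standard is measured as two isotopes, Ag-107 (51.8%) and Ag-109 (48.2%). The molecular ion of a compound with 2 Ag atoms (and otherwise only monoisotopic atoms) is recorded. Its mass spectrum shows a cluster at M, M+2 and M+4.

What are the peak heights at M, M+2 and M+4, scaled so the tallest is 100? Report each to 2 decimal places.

53.73 : 100.00 : 46.53

Expanding (0.518 + 0.482)^2:
P(M) = 0.518^2 = 0.268324
P(M+2) = 2 × 0.518^1 × 0.482^1 = 0.499352
P(M+4) = 0.482^2 = 0.232324
The M+2 peak is largest (0.499352); scaling to 100 gives 53.73 : 100.00 : 46.53.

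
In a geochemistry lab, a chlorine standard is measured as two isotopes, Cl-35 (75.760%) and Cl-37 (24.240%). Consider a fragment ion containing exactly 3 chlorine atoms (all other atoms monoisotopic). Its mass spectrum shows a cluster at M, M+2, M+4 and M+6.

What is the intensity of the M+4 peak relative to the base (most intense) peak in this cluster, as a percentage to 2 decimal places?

30.71%

(0.75760 + 0.24240)^3 gives M 0.4348, M+2 0.4174, M+4 0.1335, M+6 0.0142; the largest is M.
P(M) = C(3,0) × 0.75760^3 × 0.24240^0 = 1 × 0.4348304 × 1.0000 = 0.434830 (base)
P(M+4) = C(3,2) × 0.75760^1 × 0.24240^2 = 3 × 0.7576 × 0.05875776 = 0.133545
Relative intensity = 0.133545 / 0.434830 × 100 = 30.71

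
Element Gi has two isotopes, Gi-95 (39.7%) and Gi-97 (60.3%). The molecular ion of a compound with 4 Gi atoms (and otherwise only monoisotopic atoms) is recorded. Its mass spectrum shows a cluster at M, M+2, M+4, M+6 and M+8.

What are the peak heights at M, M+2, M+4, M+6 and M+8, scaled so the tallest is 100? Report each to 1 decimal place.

The 4 Gi atoms are independent, so intensities follow the terms of (0.397 + 0.603)^4.
P(M) = 0.397^4 = 0.024841
P(M+2) = 4 × 0.397^3 × 0.603^1 = 0.150921
P(M+4) = 6 × 0.397^2 × 0.603^2 = 0.343848
P(M+6) = 4 × 0.397^1 × 0.603^3 = 0.348179
P(M+8) = 0.603^4 = 0.132212
The M+6 peak is largest (0.348179); scaling to 100 gives 7.1 : 43.3 : 98.8 : 100.0 : 38.0.

7.1 : 43.3 : 98.8 : 100.0 : 38.0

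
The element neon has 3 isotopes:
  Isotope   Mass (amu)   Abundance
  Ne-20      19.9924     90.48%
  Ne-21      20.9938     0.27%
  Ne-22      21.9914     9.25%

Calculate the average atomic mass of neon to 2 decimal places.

20.18 amu

Weight each isotope mass by its fractional abundance: 0.9048 × 19.9924 + 0.0027 × 20.9938 + 0.0925 × 21.9914
= 18.08912 + 0.05668 + 2.03420 = 20.18000 amu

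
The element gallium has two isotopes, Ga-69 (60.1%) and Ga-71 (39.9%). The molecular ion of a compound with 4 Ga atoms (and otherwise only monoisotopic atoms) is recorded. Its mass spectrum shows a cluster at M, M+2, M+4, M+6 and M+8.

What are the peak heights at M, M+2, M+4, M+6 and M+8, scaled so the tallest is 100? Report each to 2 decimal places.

The 4 Ga atoms are independent, so intensities follow the terms of (0.601 + 0.399)^4.
P(M) = 0.601^4 = 0.130466
P(M+2) = 4 × 0.601^3 × 0.399^1 = 0.346463
P(M+4) = 6 × 0.601^2 × 0.399^2 = 0.345021
P(M+6) = 4 × 0.601^1 × 0.399^3 = 0.152705
P(M+8) = 0.399^4 = 0.025345
The M+2 peak is largest (0.346463); scaling to 100 gives 37.66 : 100.00 : 99.58 : 44.08 : 7.32.

37.66 : 100.00 : 99.58 : 44.08 : 7.32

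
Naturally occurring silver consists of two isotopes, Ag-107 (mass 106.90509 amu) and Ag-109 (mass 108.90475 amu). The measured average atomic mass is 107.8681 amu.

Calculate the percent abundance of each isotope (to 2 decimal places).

Writing the weighted mean with unknown fraction x of Ag-107:
106.90509·x + 108.90475·(1 − x) = 107.8681
(106.90509 − 108.90475)·x = 107.8681 − 108.90475
x = -1.03665 / -1.99966 = 0.51841 → 51.84% Ag-107, 48.16% Ag-109.

Ag-107: 51.84%, Ag-109: 48.16%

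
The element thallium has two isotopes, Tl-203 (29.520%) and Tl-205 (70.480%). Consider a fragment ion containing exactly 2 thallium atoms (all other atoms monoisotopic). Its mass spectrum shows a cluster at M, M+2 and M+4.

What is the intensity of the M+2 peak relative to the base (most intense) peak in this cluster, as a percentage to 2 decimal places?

83.77%

Term probabilities: M 0.0871, M+2 0.4161, M+4 0.4967. Base peak = M+4.
P(M+4) = C(2,2) × 0.29520^0 × 0.70480^2 = 1 × 1.0000 × 0.49674304 = 0.496743 (base)
P(M+2) = C(2,1) × 0.29520^1 × 0.70480^1 = 2 × 0.2952 × 0.7048 = 0.416114
Relative intensity = 0.416114 / 0.496743 × 100 = 83.77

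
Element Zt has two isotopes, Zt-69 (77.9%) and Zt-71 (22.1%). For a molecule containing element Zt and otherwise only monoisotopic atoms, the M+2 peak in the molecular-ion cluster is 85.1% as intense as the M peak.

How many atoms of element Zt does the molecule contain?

3

For n independent Zt atoms, I(M+2)/I(M) = n · (abundance Zt-71) / (abundance Zt-69) = n · 0.221/0.779.
n = 0.851 × 0.779/0.221 = 3.00 ≈ 3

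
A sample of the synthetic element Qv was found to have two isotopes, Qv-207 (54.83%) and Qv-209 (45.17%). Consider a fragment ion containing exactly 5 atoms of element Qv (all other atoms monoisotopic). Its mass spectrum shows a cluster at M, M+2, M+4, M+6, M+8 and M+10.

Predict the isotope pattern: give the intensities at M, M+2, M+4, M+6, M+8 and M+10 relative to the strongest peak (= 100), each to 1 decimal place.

Expanding (0.5483 + 0.4517)^5:
P(M) = 0.5483^5 = 0.049555
P(M+2) = 5 × 0.5483^4 × 0.4517^1 = 0.204124
P(M+4) = 10 × 0.5483^3 × 0.4517^2 = 0.336322
P(M+6) = 10 × 0.5483^2 × 0.4517^3 = 0.277068
P(M+8) = 5 × 0.5483^1 × 0.4517^4 = 0.114127
P(M+10) = 0.4517^5 = 0.018804
The M+4 peak is largest (0.336322); scaling to 100 gives 14.7 : 60.7 : 100.0 : 82.4 : 33.9 : 5.6.

14.7 : 60.7 : 100.0 : 82.4 : 33.9 : 5.6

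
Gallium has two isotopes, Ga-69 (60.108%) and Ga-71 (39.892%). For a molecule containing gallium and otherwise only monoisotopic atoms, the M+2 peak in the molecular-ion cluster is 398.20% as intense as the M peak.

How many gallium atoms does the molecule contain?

With n Ga atoms, P(M+2)/P(M) = C(n,1)·p^(n−1)q / p^n = n·q/p = n · 0.39892/0.60108.
n = 3.9820 × 0.60108/0.39892 = 6.00 ≈ 6

6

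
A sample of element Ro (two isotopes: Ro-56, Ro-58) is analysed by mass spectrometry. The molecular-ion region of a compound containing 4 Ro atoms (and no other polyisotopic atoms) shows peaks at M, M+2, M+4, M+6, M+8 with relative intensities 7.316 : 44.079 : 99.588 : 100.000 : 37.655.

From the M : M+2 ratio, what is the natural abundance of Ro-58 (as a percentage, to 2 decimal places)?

60.10%

If p is the fraction of Ro that is Ro-56, then I(M+2)/I(M) = [C(4,1)·p^3·(1−p)] / p^4 = 4·(1−p)/p = 44.079/7.316 = 6.0250
(1−p)/p = 6.0250/4 = 1.5063  ⇒  p = 1/(1 + 1.5063) = 0.3990
Ro-56: 39.90%, Ro-58: 60.10%.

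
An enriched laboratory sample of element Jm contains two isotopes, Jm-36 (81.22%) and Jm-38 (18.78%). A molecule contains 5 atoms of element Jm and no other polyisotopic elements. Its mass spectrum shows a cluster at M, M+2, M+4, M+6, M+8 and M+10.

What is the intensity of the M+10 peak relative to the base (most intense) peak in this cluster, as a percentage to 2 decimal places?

0.06%

Term probabilities: M 0.3534, M+2 0.4086, M+4 0.1890, M+6 0.0437, M+8 0.0051, M+10 0.0002. Base peak = M+2.
P(M+2) = C(5,1) × 0.8122^4 × 0.1878^1 = 5 × 0.43516298 × 0.1878 = 0.408618 (base)
P(M+10) = C(5,5) × 0.8122^0 × 0.1878^5 = 1 × 1.0000 × 0.0002336 = 0.000234
Relative intensity = 0.000234 / 0.408618 × 100 = 0.06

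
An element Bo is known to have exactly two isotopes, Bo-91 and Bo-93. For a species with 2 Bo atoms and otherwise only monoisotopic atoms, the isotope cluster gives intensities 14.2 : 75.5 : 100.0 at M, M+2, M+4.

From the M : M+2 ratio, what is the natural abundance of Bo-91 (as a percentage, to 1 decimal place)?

Write p for the Bo-91 fraction. I(M+2)/I(M) = [C(2,1)·p^1·(1−p)] / p^2 = 2·(1−p)/p = 75.5/14.2 = 5.3169
(1−p)/p = 5.3169/2 = 2.6585  ⇒  p = 1/(1 + 2.6585) = 0.2733
Bo-91: 27.3%, Bo-93: 72.7%.

27.3%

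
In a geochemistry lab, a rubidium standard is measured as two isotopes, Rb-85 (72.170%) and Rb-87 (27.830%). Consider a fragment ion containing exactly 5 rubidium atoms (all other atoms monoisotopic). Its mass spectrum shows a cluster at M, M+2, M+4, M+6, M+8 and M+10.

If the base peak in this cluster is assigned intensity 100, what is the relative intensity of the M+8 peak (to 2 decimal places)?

(0.72170 + 0.27830)^5 gives M 0.1958, M+2 0.3775, M+4 0.2911, M+6 0.1123, M+8 0.0216, M+10 0.0017; the largest is M+2.
P(M+2) = C(5,1) × 0.72170^4 × 0.27830^1 = 5 × 0.27128565 × 0.2783 = 0.377494 (base)
P(M+8) = C(5,4) × 0.72170^1 × 0.27830^4 = 5 × 0.7217 × 0.00599864 = 0.021646
Relative intensity = 0.021646 / 0.377494 × 100 = 5.73

5.73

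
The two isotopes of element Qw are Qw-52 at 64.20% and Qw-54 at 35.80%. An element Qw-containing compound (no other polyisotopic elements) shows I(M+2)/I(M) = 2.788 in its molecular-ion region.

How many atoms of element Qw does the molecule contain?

5

The M+2/M ratio from n Qw atoms is n · q/p = n · 0.3580/0.6420.
n = 2.788 × 0.6420/0.3580 = 5.00 ≈ 5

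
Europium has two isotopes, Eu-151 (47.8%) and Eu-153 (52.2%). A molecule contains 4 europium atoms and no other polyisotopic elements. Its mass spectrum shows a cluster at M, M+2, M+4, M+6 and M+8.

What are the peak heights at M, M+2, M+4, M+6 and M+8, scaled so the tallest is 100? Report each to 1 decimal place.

14.0 : 61.0 : 100.0 : 72.8 : 19.9

Expanding (0.478 + 0.522)^4:
P(M) = 0.478^4 = 0.052205
P(M+2) = 4 × 0.478^3 × 0.522^1 = 0.228042
P(M+4) = 6 × 0.478^2 × 0.522^2 = 0.373549
P(M+6) = 4 × 0.478^1 × 0.522^3 = 0.271956
P(M+8) = 0.522^4 = 0.074248
The M+4 peak is largest (0.373549); scaling to 100 gives 14.0 : 61.0 : 100.0 : 72.8 : 19.9.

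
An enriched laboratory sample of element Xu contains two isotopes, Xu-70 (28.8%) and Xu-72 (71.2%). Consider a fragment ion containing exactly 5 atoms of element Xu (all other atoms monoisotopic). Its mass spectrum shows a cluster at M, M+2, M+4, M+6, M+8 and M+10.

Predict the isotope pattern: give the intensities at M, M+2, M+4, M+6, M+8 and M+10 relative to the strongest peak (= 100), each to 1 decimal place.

0.5 : 6.6 : 32.7 : 80.9 : 100.0 : 49.4

Each Xu atom is independently Xu-70 (p = 0.288) or Xu-72 (q = 0.712); the cluster is the binomial expansion (p + q)^5.
P(M) = 0.288^5 = 0.001981
P(M+2) = 5 × 0.288^4 × 0.712^1 = 0.024492
P(M+4) = 10 × 0.288^3 × 0.712^2 = 0.121098
P(M+6) = 10 × 0.288^2 × 0.712^3 = 0.299381
P(M+8) = 5 × 0.288^1 × 0.712^4 = 0.370069
P(M+10) = 0.712^5 = 0.182978
The M+8 peak is largest (0.370069); scaling to 100 gives 0.5 : 6.6 : 32.7 : 80.9 : 100.0 : 49.4.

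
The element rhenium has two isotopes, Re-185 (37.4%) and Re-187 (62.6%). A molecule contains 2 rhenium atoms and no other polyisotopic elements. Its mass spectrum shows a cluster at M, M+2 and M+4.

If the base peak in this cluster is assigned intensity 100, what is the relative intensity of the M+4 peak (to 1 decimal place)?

Binomial terms of (0.374 + 0.626)^2: M 0.1399, M+2 0.4682, M+4 0.3919 → M+2 is the base peak.
P(M+2) = C(2,1) × 0.374^1 × 0.626^1 = 2 × 0.3740 × 0.6260 = 0.468248 (base)
P(M+4) = C(2,2) × 0.374^0 × 0.626^2 = 1 × 1.0000 × 0.391876 = 0.391876
Relative intensity = 0.391876 / 0.468248 × 100 = 83.7

83.7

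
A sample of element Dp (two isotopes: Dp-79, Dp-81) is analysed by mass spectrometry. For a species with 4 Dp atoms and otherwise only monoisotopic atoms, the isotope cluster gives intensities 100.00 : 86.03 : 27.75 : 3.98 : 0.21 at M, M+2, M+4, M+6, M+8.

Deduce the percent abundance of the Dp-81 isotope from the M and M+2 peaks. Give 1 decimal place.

17.7%

If p is the fraction of Dp that is Dp-79, then I(M+2)/I(M) = [C(4,1)·p^3·(1−p)] / p^4 = 4·(1−p)/p = 86.03/100.00 = 0.8603
(1−p)/p = 0.8603/4 = 0.2151  ⇒  p = 1/(1 + 0.2151) = 0.8230
Dp-79: 82.3%, Dp-81: 17.7%.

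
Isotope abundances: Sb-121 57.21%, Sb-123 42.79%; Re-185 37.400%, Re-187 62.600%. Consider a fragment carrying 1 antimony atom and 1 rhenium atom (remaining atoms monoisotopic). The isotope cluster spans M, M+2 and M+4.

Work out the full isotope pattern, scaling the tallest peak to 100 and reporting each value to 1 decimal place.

41.3 : 100.0 : 51.7

Antimony pattern (n=1): 0.5721 : 0.4279
Rhenium pattern (n=1): 0.3740 : 0.6260
Convolve the two distributions (both contribute in 2-u steps):
  M: 0.5721×0.3740 = 0.213965
  M+2: 0.5721×0.6260 + 0.4279×0.3740 = 0.518169
  M+4: 0.4279×0.6260 = 0.267865
Scale to base peak (0.518169) = 100: 41.3 : 100.0 : 51.7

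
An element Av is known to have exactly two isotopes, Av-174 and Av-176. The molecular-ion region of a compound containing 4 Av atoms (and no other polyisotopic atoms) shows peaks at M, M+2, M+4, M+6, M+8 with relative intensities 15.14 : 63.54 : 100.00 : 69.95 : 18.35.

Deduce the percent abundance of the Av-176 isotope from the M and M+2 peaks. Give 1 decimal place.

Write p for the Av-174 fraction. I(M+2)/I(M) = [C(4,1)·p^3·(1−p)] / p^4 = 4·(1−p)/p = 63.54/15.14 = 4.1968
(1−p)/p = 4.1968/4 = 1.0492  ⇒  p = 1/(1 + 1.0492) = 0.4880
Av-174: 48.8%, Av-176: 51.2%.

51.2%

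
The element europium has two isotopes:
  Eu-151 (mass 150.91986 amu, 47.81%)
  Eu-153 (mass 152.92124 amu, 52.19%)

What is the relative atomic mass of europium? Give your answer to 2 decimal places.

151.96 amu

Ar = Σ fᵢ·mᵢ = 0.4781 × 150.91986 + 0.5219 × 152.92124
= 72.154785 + 79.809595 = 151.964380 amu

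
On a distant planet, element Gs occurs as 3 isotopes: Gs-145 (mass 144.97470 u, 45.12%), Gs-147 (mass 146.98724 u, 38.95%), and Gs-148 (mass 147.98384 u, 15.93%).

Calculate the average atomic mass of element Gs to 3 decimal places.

Average mass = Σ (abundance × isotope mass) = 0.4512 × 144.97470 + 0.3895 × 146.98724 + 0.1593 × 147.98384
= 65.412585 + 57.251530 + 23.573826 = 146.237941 u

146.238 u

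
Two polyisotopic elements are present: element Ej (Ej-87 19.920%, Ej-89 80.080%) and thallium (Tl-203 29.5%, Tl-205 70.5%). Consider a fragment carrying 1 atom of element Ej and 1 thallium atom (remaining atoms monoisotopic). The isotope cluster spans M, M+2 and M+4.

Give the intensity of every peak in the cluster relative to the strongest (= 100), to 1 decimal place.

Element Ej pattern (n=1): 0.1992 : 0.8008
Thallium pattern (n=1): 0.2950 : 0.7050
Convolve the two distributions (both contribute in 2-u steps):
  M: 0.1992×0.2950 = 0.058764
  M+2: 0.1992×0.7050 + 0.8008×0.2950 = 0.376672
  M+4: 0.8008×0.7050 = 0.564564
Scale to base peak (0.564564) = 100: 10.4 : 66.7 : 100.0

10.4 : 66.7 : 100.0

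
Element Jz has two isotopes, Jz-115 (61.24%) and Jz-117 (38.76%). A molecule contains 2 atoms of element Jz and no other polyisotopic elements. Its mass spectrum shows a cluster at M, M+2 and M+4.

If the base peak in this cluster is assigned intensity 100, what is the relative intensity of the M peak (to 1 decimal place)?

79.0

Term probabilities: M 0.3750, M+2 0.4747, M+4 0.1502. Base peak = M+2.
P(M+2) = C(2,1) × 0.6124^1 × 0.3876^1 = 2 × 0.6124 × 0.3876 = 0.474732 (base)
P(M) = C(2,0) × 0.6124^2 × 0.3876^0 = 1 × 0.37503376 × 1.0000 = 0.375034
Relative intensity = 0.375034 / 0.474732 × 100 = 79.0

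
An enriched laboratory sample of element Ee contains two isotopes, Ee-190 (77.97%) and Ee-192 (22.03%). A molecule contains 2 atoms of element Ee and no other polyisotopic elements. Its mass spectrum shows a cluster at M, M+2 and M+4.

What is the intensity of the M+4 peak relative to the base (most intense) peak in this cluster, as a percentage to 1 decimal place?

Binomial terms of (0.7797 + 0.2203)^2: M 0.6079, M+2 0.3435, M+4 0.0485 → M is the base peak.
P(M) = C(2,0) × 0.7797^2 × 0.2203^0 = 1 × 0.60793209 × 1.0000 = 0.607932 (base)
P(M+4) = C(2,2) × 0.7797^0 × 0.2203^2 = 1 × 1.0000 × 0.04853209 = 0.048532
Relative intensity = 0.048532 / 0.607932 × 100 = 8.0

8.0%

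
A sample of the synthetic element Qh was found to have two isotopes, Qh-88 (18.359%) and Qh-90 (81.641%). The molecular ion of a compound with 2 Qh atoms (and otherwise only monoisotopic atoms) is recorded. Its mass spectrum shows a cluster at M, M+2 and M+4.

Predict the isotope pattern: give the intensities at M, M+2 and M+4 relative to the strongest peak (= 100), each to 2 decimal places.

5.06 : 44.97 : 100.00

Each Qh atom is independently Qh-88 (p = 0.18359) or Qh-90 (q = 0.81641); the cluster is the binomial expansion (p + q)^2.
P(M) = 0.18359^2 = 0.033705
P(M+2) = 2 × 0.18359^1 × 0.81641^1 = 0.299769
P(M+4) = 0.81641^2 = 0.666525
The M+4 peak is largest (0.666525); scaling to 100 gives 5.06 : 44.97 : 100.00.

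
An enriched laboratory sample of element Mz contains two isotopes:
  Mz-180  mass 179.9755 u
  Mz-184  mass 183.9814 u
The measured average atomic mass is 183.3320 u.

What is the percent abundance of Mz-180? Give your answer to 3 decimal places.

16.211%

With x = fraction of Mz-180 (so Mz-184 is 1 − x):
179.9755·x + 183.9814·(1 − x) = 183.3320
(179.9755 − 183.9814)·x = 183.3320 − 183.9814
x = -0.6494 / -4.0059 = 0.16211 → 16.211% Mz-180, 83.789% Mz-184.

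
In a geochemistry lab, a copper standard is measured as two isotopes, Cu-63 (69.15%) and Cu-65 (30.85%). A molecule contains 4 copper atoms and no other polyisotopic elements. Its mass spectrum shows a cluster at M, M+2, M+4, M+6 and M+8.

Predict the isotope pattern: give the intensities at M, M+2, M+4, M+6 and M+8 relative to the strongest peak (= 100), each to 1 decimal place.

Expanding (0.6915 + 0.3085)^4:
P(M) = 0.6915^4 = 0.228649
P(M+2) = 4 × 0.6915^3 × 0.3085^1 = 0.408030
P(M+4) = 6 × 0.6915^2 × 0.3085^2 = 0.273052
P(M+6) = 4 × 0.6915^1 × 0.3085^3 = 0.081212
P(M+8) = 0.3085^4 = 0.009058
The M+2 peak is largest (0.408030); scaling to 100 gives 56.0 : 100.0 : 66.9 : 19.9 : 2.2.

56.0 : 100.0 : 66.9 : 19.9 : 2.2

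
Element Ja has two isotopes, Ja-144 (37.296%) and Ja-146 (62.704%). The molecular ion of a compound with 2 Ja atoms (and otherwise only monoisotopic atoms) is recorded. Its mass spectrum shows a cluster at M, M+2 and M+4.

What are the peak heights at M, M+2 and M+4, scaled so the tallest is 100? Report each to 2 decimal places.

29.74 : 100.00 : 84.06

Each Ja atom is independently Ja-144 (p = 0.37296) or Ja-146 (q = 0.62704); the cluster is the binomial expansion (p + q)^2.
P(M) = 0.37296^2 = 0.139099
P(M+2) = 2 × 0.37296^1 × 0.62704^1 = 0.467722
P(M+4) = 0.62704^2 = 0.393179
The M+2 peak is largest (0.467722); scaling to 100 gives 29.74 : 100.00 : 84.06.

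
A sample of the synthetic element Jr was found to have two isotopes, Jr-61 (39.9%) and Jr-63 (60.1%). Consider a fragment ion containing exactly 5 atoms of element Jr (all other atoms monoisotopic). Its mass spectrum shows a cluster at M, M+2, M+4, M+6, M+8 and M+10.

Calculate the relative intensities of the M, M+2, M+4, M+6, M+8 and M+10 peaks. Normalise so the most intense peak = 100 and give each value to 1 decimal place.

Expanding (0.399 + 0.601)^5:
P(M) = 0.399^5 = 0.010113
P(M+2) = 5 × 0.399^4 × 0.601^1 = 0.076162
P(M+4) = 10 × 0.399^3 × 0.601^2 = 0.229439
P(M+6) = 10 × 0.399^2 × 0.601^3 = 0.345596
P(M+8) = 5 × 0.399^1 × 0.601^4 = 0.260280
P(M+10) = 0.601^5 = 0.078410
The M+6 peak is largest (0.345596); scaling to 100 gives 2.9 : 22.0 : 66.4 : 100.0 : 75.3 : 22.7.

2.9 : 22.0 : 66.4 : 100.0 : 75.3 : 22.7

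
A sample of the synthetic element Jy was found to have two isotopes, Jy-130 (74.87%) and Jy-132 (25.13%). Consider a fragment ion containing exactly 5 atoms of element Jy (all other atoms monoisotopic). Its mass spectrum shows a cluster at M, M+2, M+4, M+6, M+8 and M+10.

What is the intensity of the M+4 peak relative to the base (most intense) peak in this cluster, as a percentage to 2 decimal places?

67.13%

Term probabilities: M 0.2353, M+2 0.3948, M+4 0.2650, M+6 0.0890, M+8 0.0149, M+10 0.0010. Base peak = M+2.
P(M+2) = C(5,1) × 0.7487^4 × 0.2513^1 = 5 × 0.3142182 × 0.2513 = 0.394815 (base)
P(M+4) = C(5,2) × 0.7487^3 × 0.2513^2 = 10 × 0.41968505 × 0.06315169 = 0.265038
Relative intensity = 0.265038 / 0.394815 × 100 = 67.13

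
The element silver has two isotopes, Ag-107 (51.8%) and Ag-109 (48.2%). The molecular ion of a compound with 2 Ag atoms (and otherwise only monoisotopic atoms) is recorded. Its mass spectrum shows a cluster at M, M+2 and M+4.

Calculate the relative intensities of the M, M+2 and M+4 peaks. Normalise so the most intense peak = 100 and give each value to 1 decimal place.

Each Ag atom is independently Ag-107 (p = 0.518) or Ag-109 (q = 0.482); the cluster is the binomial expansion (p + q)^2.
P(M) = 0.518^2 = 0.268324
P(M+2) = 2 × 0.518^1 × 0.482^1 = 0.499352
P(M+4) = 0.482^2 = 0.232324
The M+2 peak is largest (0.499352); scaling to 100 gives 53.7 : 100.0 : 46.5.

53.7 : 100.0 : 46.5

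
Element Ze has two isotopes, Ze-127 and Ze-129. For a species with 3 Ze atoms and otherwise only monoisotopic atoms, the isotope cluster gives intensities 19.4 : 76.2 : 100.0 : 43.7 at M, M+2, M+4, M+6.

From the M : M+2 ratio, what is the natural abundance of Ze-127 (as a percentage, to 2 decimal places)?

If p is the fraction of Ze that is Ze-127, then I(M+2)/I(M) = [C(3,1)·p^2·(1−p)] / p^3 = 3·(1−p)/p = 76.2/19.4 = 3.9278
(1−p)/p = 3.9278/3 = 1.3093  ⇒  p = 1/(1 + 1.3093) = 0.4330
Ze-127: 43.30%, Ze-129: 56.70%.

43.30%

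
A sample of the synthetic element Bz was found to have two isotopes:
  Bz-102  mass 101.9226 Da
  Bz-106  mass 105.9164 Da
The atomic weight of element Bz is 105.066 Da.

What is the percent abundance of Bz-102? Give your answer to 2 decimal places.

21.29%

Let x be the fractional abundance of Bz-102; then Bz-106 has abundance 1 − x.
101.9226·x + 105.9164·(1 − x) = 105.066
(101.9226 − 105.9164)·x = 105.066 − 105.9164
x = -0.8504 / -3.9938 = 0.21293 → 21.29% Bz-102, 78.71% Bz-106.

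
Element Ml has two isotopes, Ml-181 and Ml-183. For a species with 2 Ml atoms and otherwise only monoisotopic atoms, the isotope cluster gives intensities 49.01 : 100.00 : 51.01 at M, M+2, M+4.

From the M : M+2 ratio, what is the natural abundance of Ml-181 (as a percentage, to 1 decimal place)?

49.5%

Let p = fractional abundance of Ml-181. I(M+2)/I(M) = [C(2,1)·p^1·(1−p)] / p^2 = 2·(1−p)/p = 100.00/49.01 = 2.0404
(1−p)/p = 2.0404/2 = 1.0202  ⇒  p = 1/(1 + 1.0202) = 0.4950
Ml-181: 49.5%, Ml-183: 50.5%.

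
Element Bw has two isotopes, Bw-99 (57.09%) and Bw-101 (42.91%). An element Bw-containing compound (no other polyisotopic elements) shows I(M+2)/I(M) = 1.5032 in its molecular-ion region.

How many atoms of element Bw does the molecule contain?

The M+2/M ratio from n Bw atoms is n · q/p = n · 0.4291/0.5709.
n = 1.5032 × 0.5709/0.4291 = 2.00 ≈ 2

2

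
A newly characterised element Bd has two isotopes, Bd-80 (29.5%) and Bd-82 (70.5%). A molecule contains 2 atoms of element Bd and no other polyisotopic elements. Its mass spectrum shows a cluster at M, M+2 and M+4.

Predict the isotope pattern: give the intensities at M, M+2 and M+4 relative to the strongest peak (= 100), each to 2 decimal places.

Expanding (0.295 + 0.705)^2:
P(M) = 0.295^2 = 0.087025
P(M+2) = 2 × 0.295^1 × 0.705^1 = 0.415950
P(M+4) = 0.705^2 = 0.497025
The M+4 peak is largest (0.497025); scaling to 100 gives 17.51 : 83.69 : 100.00.

17.51 : 83.69 : 100.00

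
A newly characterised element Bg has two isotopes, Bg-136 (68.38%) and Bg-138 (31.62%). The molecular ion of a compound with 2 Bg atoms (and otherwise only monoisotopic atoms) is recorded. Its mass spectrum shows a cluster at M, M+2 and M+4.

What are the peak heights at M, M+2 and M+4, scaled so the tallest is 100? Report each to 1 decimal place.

100.0 : 92.5 : 21.4

Expanding (0.6838 + 0.3162)^2:
P(M) = 0.6838^2 = 0.467582
P(M+2) = 2 × 0.6838^1 × 0.3162^1 = 0.432435
P(M+4) = 0.3162^2 = 0.099982
The M peak is largest (0.467582); scaling to 100 gives 100.0 : 92.5 : 21.4.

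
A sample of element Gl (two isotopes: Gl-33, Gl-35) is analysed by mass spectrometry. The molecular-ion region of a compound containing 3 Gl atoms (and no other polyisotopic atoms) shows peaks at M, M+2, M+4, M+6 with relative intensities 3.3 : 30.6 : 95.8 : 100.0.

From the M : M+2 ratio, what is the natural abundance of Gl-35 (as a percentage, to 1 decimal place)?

Let p = fractional abundance of Gl-33. I(M+2)/I(M) = [C(3,1)·p^2·(1−p)] / p^3 = 3·(1−p)/p = 30.6/3.3 = 9.2727
(1−p)/p = 9.2727/3 = 3.0909  ⇒  p = 1/(1 + 3.0909) = 0.2444
Gl-33: 24.4%, Gl-35: 75.6%.

75.6%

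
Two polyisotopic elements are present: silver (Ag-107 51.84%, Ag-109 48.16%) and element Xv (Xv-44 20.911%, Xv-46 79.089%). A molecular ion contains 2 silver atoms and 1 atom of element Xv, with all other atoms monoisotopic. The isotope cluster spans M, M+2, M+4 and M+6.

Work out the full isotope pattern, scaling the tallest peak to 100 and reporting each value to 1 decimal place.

Silver pattern (n=2): 0.26873856 : 0.49932288 : 0.23193856
Element Xv pattern (n=1): 0.20911 : 0.79089
Convolve the two distributions (both contribute in 2-u steps):
  M: 0.26873856×0.20911 = 0.056196
  M+2: 0.26873856×0.79089 + 0.49932288×0.20911 = 0.316956
  M+4: 0.49932288×0.79089 + 0.23193856×0.20911 = 0.443410
  M+6: 0.23193856×0.79089 = 0.183438
Scale to base peak (0.443410) = 100: 12.7 : 71.5 : 100.0 : 41.4

12.7 : 71.5 : 100.0 : 41.4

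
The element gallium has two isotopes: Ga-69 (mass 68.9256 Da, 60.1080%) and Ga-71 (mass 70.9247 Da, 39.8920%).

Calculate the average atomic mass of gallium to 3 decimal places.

69.723 Da

Ar = Σ fᵢ·mᵢ = 0.601080 × 68.9256 + 0.398920 × 70.9247
= 41.42980 + 28.29328 = 69.72308 Da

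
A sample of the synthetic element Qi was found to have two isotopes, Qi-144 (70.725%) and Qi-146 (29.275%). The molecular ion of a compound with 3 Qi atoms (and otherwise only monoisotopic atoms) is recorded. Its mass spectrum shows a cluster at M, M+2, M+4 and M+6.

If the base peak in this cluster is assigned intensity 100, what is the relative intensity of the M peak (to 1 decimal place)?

(0.70725 + 0.29275)^3 gives M 0.3538, M+2 0.4393, M+4 0.1818, M+6 0.0251; the largest is M+2.
P(M+2) = C(3,1) × 0.70725^2 × 0.29275^1 = 3 × 0.50020256 × 0.29275 = 0.439303 (base)
P(M) = C(3,0) × 0.70725^3 × 0.29275^0 = 1 × 0.35376826 × 1.0000 = 0.353768
Relative intensity = 0.353768 / 0.439303 × 100 = 80.5

80.5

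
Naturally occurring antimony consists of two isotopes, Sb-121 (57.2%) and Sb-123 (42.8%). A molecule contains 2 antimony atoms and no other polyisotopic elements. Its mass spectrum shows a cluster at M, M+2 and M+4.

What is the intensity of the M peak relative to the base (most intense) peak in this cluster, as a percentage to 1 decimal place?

66.8%

Term probabilities: M 0.3272, M+2 0.4896, M+4 0.1832. Base peak = M+2.
P(M+2) = C(2,1) × 0.572^1 × 0.428^1 = 2 × 0.5720 × 0.4280 = 0.489632 (base)
P(M) = C(2,0) × 0.572^2 × 0.428^0 = 1 × 0.327184 × 1.0000 = 0.327184
Relative intensity = 0.327184 / 0.489632 × 100 = 66.8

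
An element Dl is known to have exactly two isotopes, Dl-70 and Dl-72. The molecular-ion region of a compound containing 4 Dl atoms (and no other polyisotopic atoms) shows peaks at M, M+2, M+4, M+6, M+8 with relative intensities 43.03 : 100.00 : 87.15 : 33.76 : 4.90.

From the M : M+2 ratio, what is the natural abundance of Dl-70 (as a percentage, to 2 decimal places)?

Write p for the Dl-70 fraction. I(M+2)/I(M) = [C(4,1)·p^3·(1−p)] / p^4 = 4·(1−p)/p = 100.00/43.03 = 2.3240
(1−p)/p = 2.3240/4 = 0.5810  ⇒  p = 1/(1 + 0.5810) = 0.6325
Dl-70: 63.25%, Dl-72: 36.75%.

63.25%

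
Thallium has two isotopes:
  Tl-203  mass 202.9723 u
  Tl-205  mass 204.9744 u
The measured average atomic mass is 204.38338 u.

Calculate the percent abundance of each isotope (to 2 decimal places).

Writing the weighted mean with unknown fraction x of Tl-203:
202.9723·x + 204.9744·(1 − x) = 204.38338
(202.9723 − 204.9744)·x = 204.38338 − 204.9744
x = -0.59102 / -2.0021 = 0.29520 → 29.52% Tl-203, 70.48% Tl-205.

Tl-203: 29.52%, Tl-205: 70.48%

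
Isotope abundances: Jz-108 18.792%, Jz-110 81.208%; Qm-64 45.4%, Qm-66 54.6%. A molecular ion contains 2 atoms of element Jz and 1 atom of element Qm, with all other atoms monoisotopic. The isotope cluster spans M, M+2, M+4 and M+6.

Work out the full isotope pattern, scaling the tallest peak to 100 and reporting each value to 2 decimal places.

Element Jz pattern (n=2): 0.03531393 : 0.30521215 : 0.65947393
Element Qm pattern (n=1): 0.4540 : 0.5460
Convolve the two distributions (both contribute in 2-u steps):
  M: 0.03531393×0.4540 = 0.016033
  M+2: 0.03531393×0.5460 + 0.30521215×0.4540 = 0.157848
  M+4: 0.30521215×0.5460 + 0.65947393×0.4540 = 0.466047
  M+6: 0.65947393×0.5460 = 0.360073
Scale to base peak (0.466047) = 100: 3.44 : 33.87 : 100.00 : 77.26

3.44 : 33.87 : 100.00 : 77.26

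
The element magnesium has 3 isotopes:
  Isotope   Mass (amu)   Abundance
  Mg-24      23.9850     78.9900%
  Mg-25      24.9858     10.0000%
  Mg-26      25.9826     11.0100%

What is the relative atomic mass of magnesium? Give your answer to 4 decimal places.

24.3050 amu

The abundance-weighted mean is 0.789900 × 23.9850 + 0.100000 × 24.9858 + 0.110100 × 25.9826
= 18.94575 + 2.49858 + 2.86068 = 24.30501 amu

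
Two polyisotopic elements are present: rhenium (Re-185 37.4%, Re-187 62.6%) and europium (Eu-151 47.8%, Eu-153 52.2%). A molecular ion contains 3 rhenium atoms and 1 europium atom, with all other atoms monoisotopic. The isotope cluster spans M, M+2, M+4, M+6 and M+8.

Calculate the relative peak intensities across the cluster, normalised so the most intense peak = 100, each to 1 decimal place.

Rhenium pattern (n=3): 0.05231362 : 0.26268713 : 0.43968487 : 0.24531438
Europium pattern (n=1): 0.4780 : 0.5220
Convolve the two distributions (both contribute in 2-u steps):
  M: 0.05231362×0.4780 = 0.025006
  M+2: 0.05231362×0.5220 + 0.26268713×0.4780 = 0.152872
  M+4: 0.26268713×0.5220 + 0.43968487×0.4780 = 0.347292
  M+6: 0.43968487×0.5220 + 0.24531438×0.4780 = 0.346776
  M+8: 0.24531438×0.5220 = 0.128054
Scale to base peak (0.347292) = 100: 7.2 : 44.0 : 100.0 : 99.9 : 36.9

7.2 : 44.0 : 100.0 : 99.9 : 36.9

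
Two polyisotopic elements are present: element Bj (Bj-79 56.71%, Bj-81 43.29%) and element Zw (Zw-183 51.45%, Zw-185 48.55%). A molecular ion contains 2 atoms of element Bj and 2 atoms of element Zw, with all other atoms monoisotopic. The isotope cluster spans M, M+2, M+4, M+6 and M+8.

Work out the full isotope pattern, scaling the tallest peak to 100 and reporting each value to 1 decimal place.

Element Bj pattern (n=2): 0.32160241 : 0.49099518 : 0.18740241
Element Zw pattern (n=2): 0.26471025 : 0.4995795 : 0.23571025
Convolve the two distributions (both contribute in 2-u steps):
  M: 0.32160241×0.26471025 = 0.085131
  M+2: 0.32160241×0.4995795 + 0.49099518×0.26471025 = 0.290637
  M+4: 0.32160241×0.23571025 + 0.49099518×0.4995795 + 0.18740241×0.26471025 = 0.370703
  M+6: 0.49099518×0.23571025 + 0.18740241×0.4995795 = 0.209355
  M+8: 0.18740241×0.23571025 = 0.044173
Scale to base peak (0.370703) = 100: 23.0 : 78.4 : 100.0 : 56.5 : 11.9

23.0 : 78.4 : 100.0 : 56.5 : 11.9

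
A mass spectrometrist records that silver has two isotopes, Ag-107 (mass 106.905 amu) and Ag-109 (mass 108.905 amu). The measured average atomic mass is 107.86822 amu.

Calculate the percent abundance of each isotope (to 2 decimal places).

Ag-107: 51.84%, Ag-109: 48.16%

Writing the weighted mean with unknown fraction x of Ag-107:
106.905·x + 108.905·(1 − x) = 107.86822
(106.905 − 108.905)·x = 107.86822 − 108.905
x = -1.03678 / -2.000 = 0.51839 → 51.84% Ag-107, 48.16% Ag-109.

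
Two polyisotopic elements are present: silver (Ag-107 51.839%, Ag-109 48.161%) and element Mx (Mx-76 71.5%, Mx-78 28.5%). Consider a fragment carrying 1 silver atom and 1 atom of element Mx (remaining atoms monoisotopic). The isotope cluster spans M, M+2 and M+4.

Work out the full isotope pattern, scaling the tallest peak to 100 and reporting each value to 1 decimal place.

Silver pattern (n=1): 0.51839 : 0.48161
Element Mx pattern (n=1): 0.7150 : 0.2850
Convolve the two distributions (both contribute in 2-u steps):
  M: 0.51839×0.7150 = 0.370649
  M+2: 0.51839×0.2850 + 0.48161×0.7150 = 0.492092
  M+4: 0.48161×0.2850 = 0.137259
Scale to base peak (0.492092) = 100: 75.3 : 100.0 : 27.9

75.3 : 100.0 : 27.9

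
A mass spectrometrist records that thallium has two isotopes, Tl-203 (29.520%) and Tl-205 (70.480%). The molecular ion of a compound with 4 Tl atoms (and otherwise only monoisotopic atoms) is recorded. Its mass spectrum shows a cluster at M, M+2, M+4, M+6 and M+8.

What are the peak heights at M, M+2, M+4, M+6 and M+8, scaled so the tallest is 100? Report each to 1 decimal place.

1.8 : 17.5 : 62.8 : 100.0 : 59.7

The 4 Tl atoms are independent, so intensities follow the terms of (0.29520 + 0.70480)^4.
P(M) = 0.29520^4 = 0.007594
P(M+2) = 4 × 0.29520^3 × 0.70480^1 = 0.072523
P(M+4) = 6 × 0.29520^2 × 0.70480^2 = 0.259726
P(M+6) = 4 × 0.29520^1 × 0.70480^3 = 0.413403
P(M+8) = 0.70480^4 = 0.246754
The M+6 peak is largest (0.413403); scaling to 100 gives 1.8 : 17.5 : 62.8 : 100.0 : 59.7.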